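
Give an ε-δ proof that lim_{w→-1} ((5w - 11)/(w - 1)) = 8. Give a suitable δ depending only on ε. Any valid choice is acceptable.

δ = min(1, (1/3)ε)

Fix ε > 0. We want δ > 0 with 0 < |w + 1| < δ ⇒ |(5w - 11)/(w - 1) − 8| < ε.
Combining over a common denominator, (5w - 11)/(w - 1) − 8 = [(5w - 11)·(-2) − (-16)·(w - 1)] / [(-2)·(w - 1)] = 6(w + 1) / ((-2)(w - 1)).
So |(5w - 11)/(w - 1) − 8| = 6|w + 1| / (2·|w − 1|).
Restrict δ ≤ 1. Then |w + 1| < 1 gives |w − 1| = |(w + 1) + (-2)| ≥ 2 − 1 = 1.
Hence |(5w - 11)/(w - 1) − 8| < 6|w + 1|/(2·1) = 3|w + 1|, which is < ε once |w + 1| < (1/3)ε.
Take δ = min(1, (1/3)ε). Then 0 < |w + 1| < δ forces both bounds, so |(5w - 11)/(w - 1) − 8| < ε.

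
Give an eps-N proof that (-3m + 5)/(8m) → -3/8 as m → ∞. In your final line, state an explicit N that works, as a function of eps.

N = (5/8)/eps

Let eps > 0. For m ≥ 1, |(-3m + 5)/(8m) + 3/8| = |40|/(8(8m)) = 40/(8(8m)).
Since 8m ≥ 8m for m ≥ 1, this is ≤ 40/(8·8m) = (5/8)/m.
So |(-3m + 5)/(8m) + 3/8| < eps whenever m > (5/8)/eps.
Take N = (5/8)/eps. If m > N then |(-3m + 5)/(8m) + 3/8| ≤ (5/8)/m < eps.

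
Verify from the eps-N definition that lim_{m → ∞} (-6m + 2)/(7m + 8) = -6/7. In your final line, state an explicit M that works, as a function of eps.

M = (62/49)/eps

Suppose eps > 0. For m ≥ 1, |(-6m + 2)/(7m + 8) + 6/7| = |62|/(7(7m + 8)) = 62/(7(7m + 8)).
Since 7m + 8 ≥ 7m for m ≥ 1, this is ≤ 62/(7·7m) = (62/49)/m.
So |(-6m + 2)/(7m + 8) + 6/7| < eps whenever m > (62/49)/eps.
Take M = (62/49)/eps. If m > M then |(-6m + 2)/(7m + 8) + 6/7| ≤ (62/49)/m < eps.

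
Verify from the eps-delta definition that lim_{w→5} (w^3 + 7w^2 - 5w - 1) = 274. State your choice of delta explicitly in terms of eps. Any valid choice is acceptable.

delta = min(2, eps/188)

Let eps > 0. We want delta > 0 such that 0 < |w − 5| < delta implies |(w^3 + 7w^2 - 5w - 1) − 274| < eps.
(w^3 + 7w^2 - 5w - 1) − 274 = w^3 + 7w^2 - 5w - 275 = (w − 5)(w^2 + 12w + 55).
So |(w^3 + 7w^2 - 5w - 1) − 274| = |w − 5|·|w^2 + 12w + 55|.
Assume first that |w − 5| < 2, so |w| < 7. Then |w^2 + 12w + 55| ≤ 7^2 + 12·7 + 55 = 188.
Hence |(w^3 + 7w^2 - 5w - 1) − 274| ≤ 188|w − 5| < eps provided |w − 5| < eps/188.
Choosing delta = min(2, eps/188) ensures both conditions, hence |(w^3 + 7w^2 - 5w - 1) − 274| < eps.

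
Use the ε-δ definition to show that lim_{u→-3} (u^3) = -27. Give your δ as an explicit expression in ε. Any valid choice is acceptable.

Let ε > 0 be given. We seek δ > 0 with 0 < |u + 3| < δ ⇒ |u^3 + 27| < ε.
Factor: u^3 + 27 = (u + 3)(u^2 - 3u + 9), so |u^3 + 27| = |u + 3|·|u^2 - 3u + 9|.
Impose δ ≤ 1 so that |u| < 4; then |u^2 - 3u + 9| ≤ 37.
Hence |u^3 + 27| ≤ 37|u + 3|, which is < ε once |u + 3| < ε/37.
Take δ = min(1, ε/37). If 0 < |u + 3| < δ then both bounds hold and |u^3 + 27| ≤ 37|u + 3| < 37·(ε/37) = ε.

δ = min(1, ε/37)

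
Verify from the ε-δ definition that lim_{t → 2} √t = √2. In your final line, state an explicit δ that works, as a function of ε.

Let ε > 0. We want δ > 0 such that 0 < |t − 2| < δ implies |√t − √2| < ε.
Multiplying by the conjugate, |√t − √2| = |t − 2|/(√t + √2).
Restrict δ ≤ 2 so that |t − 2| < 2 forces t > 0, and then √t + √2 > √2.
Hence |√t − √2| < |t − 2|/√2, which is < ε once |t − 2| < √2·ε.
Take δ = min(2, √2·ε). If 0 < |t − 2| < δ then t > 0 and |√t − √2| < |t − 2|/√2 < ε.

δ = min(2, √2·ε)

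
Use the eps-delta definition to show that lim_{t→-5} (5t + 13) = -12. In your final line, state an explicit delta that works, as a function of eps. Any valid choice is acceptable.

delta = eps/5

Let eps > 0. We need delta > 0 so that 0 < |t + 5| < delta implies |(5t + 13) + 12| < eps.
Since (5t + 13) + 12 = 5(t + 5), we have |(5t + 13) + 12| = 5|t + 5|.
Thus it suffices that |t + 5| < eps/5.
Choosing delta = eps/5 gives |(5t + 13) + 12| = 5|t + 5| < eps whenever |t + 5| < delta.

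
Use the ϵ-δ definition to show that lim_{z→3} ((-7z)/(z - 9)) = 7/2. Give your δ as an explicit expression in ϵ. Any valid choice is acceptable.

δ = min(3, (2/7)ϵ)

Let ϵ > 0. We want δ > 0 with 0 < |z − 3| < δ ⇒ |(-7z)/(z - 9) − (7/2)| < ϵ.
Combining over a common denominator, (-7z)/(z - 9) − (7/2) = [(-7z)·(-6) − (-21)·(z - 9)] / [(-6)·(z - 9)] = 63(z − 3) / ((-6)(z - 9)).
So |(-7z)/(z - 9) − (7/2)| = 63|z − 3| / (6·|z − 9|).
Require δ ≤ 3, so |z − 9| ≥ |-6| − |z − 3| > 6 − 3 = 3.
Hence |(-7z)/(z - 9) − (7/2)| < 63|z − 3|/(6·3) = (7/2)|z − 3|, which is < ϵ once |z − 3| < (2/7)ϵ.
Take δ = min(3, (2/7)ϵ). Then 0 < |z − 3| < δ forces both bounds, so |(-7z)/(z - 9) − (7/2)| < ϵ.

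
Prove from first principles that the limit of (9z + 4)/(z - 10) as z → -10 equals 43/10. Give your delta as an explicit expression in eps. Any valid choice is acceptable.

delta = min(10, (100/47)eps)

Suppose eps > 0. We want delta > 0 with 0 < |z + 10| < delta ⇒ |(9z + 4)/(z - 10) − (43/10)| < eps.
Combining over a common denominator, (9z + 4)/(z - 10) − (43/10) = [(9z + 4)·(-20) − (-86)·(z - 10)] / [(-20)·(z - 10)] = -94(z + 10) / ((-20)(z - 10)).
So |(9z + 4)/(z - 10) − (43/10)| = 94|z + 10| / (20·|z − 10|).
Require delta ≤ 10, so |z − 10| ≥ |-20| − |z + 10| > 20 − 10 = 10.
Hence |(9z + 4)/(z - 10) − (43/10)| < 94|z + 10|/(20·10) = (47/100)|z + 10|, which is < eps once |z + 10| < (100/47)eps.
Take delta = min(10, (100/47)eps). Then 0 < |z + 10| < delta forces both bounds, so |(9z + 4)/(z - 10) − (43/10)| < eps.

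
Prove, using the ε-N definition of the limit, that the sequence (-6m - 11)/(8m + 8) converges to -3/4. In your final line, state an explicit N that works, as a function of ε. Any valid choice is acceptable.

Suppose ε > 0. For m ≥ 1, |(-6m - 11)/(8m + 8) + 3/4| = |-40|/(8(8m + 8)) = 40/(8(8m + 8)).
Since 8m + 8 ≥ 8m for m ≥ 1, this is ≤ 40/(8·8m) = (5/8)/m.
So |(-6m - 11)/(8m + 8) + 3/4| < ε whenever m > (5/8)/ε.
Take N = (5/8)/ε. If m > N then |(-6m - 11)/(8m + 8) + 3/4| ≤ (5/8)/m < ε.

N = (5/8)/ε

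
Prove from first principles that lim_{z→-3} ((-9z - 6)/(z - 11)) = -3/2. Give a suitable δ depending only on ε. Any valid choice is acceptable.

δ = min(7, (14/15)ε)

Let ε > 0 be given. We want δ > 0 with 0 < |z + 3| < δ ⇒ |(-9z - 6)/(z - 11) + 3/2| < ε.
Combining over a common denominator, (-9z - 6)/(z - 11) + 3/2 = [(-9z - 6)·(-14) − 21·(z - 11)] / [(-14)·(z - 11)] = 105(z + 3) / ((-14)(z - 11)).
So |(-9z - 6)/(z - 11) + 3/2| = 105|z + 3| / (14·|z − 11|).
Restrict δ ≤ 7. Then |z + 3| < 7 gives |z − 11| = |(z + 3) + (-14)| ≥ 14 − 7 = 7.
Hence |(-9z - 6)/(z - 11) + 3/2| < 105|z + 3|/(14·7) = (15/14)|z + 3|, which is < ε once |z + 3| < (14/15)ε.
Take δ = min(7, (14/15)ε). Then 0 < |z + 3| < δ forces both bounds, so |(-9z - 6)/(z - 11) + 3/2| < ε.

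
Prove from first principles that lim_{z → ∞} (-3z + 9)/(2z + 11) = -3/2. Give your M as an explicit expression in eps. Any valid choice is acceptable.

M = (51/4)/eps

Fix eps > 0. We seek M > 0 such that z > M implies |(-3z + 9)/(2z + 11) + 3/2| < eps.
(-3z + 9)/(2z + 11) + 3/2 = (2(-3z + 9) − (-3)(2z + 11)) / (2(2z + 11)) = 51/(2(2z + 11)).
For z > 0 we have 2z + 11 > 2z, so |(-3z + 9)/(2z + 11) + 3/2| = 51/(2(2z + 11)) < 51/(2·2z) = (51/4)/z.
Thus |(-3z + 9)/(2z + 11) + 3/2| < eps whenever z > (51/4)/eps.
Take M = (51/4)/eps. If z > M then |(-3z + 9)/(2z + 11) + 3/2| < (51/4)/z < eps.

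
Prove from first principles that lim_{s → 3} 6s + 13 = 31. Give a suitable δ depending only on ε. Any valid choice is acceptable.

δ = ε/6

Let ε > 0 be given. We need δ > 0 so that 0 < |s − 3| < δ implies |(6s + 13) − 31| < ε.
Since (6s + 13) − 31 = 6(s − 3), we have |(6s + 13) − 31| = 6|s − 3|.
Thus it suffices that |s − 3| < ε/6.
Choosing δ = ε/6 gives |(6s + 13) − 31| = 6|s − 3| < ε whenever |s − 3| < δ.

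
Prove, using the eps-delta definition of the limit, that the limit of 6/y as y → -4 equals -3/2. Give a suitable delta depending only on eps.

Suppose eps > 0. We seek delta > 0 such that 0 < |y + 4| < delta implies |6/y + 3/2| < eps.
|6/y + 3/2| = 6·|-4 − y|/(4·|y|) = 6|y + 4|/(4|y|).
Restrict delta ≤ 2. Then |y + 4| < 2 gives |y| > 2, so 4|y| > 8.
Then |6/y + 3/2| < 6|y + 4|/8, which is < eps when |y + 4| < (4/3)eps.
Take delta = min(2, (4/3)eps). Then 0 < |y + 4| < delta gives both |y + 4| < 2 and |y + 4| < (4/3)eps, so |6/y + 3/2| < eps.

delta = min(2, (4/3)eps)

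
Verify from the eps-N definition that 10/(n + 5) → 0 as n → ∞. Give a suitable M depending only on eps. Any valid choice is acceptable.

Suppose eps > 0. For n ≥ 1, |10/(n + 5) − 0| = 10/(n + 5) ≤ 10/n.
We need 10/n < eps, i.e. n > 10/eps.
Take M = 10/eps. If n > M then |10/(n + 5)| ≤ 10/n < eps.

M = 10/eps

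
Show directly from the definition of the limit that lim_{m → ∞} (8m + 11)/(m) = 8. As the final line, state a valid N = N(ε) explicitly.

Let ε > 0 be given. For m ≥ 1, |(8m + 11)/(m) − 8| = |11|/((m)) = 11/((m)).
Since m ≥ m for m ≥ 1, this is ≤ 11/(m) = 11/m.
So |(8m + 11)/(m) − 8| < ε whenever m > 11/ε.
Take N = 11/ε. If m > N then |(8m + 11)/(m) − 8| ≤ 11/m < ε.

N = 11/ε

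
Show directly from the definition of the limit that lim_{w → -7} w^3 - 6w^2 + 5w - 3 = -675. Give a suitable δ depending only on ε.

δ = min(1, ε/264)

Suppose ε > 0. We want δ > 0 such that 0 < |w + 7| < δ implies |(w^3 - 6w^2 + 5w - 3) + 675| < ε.
(w^3 - 6w^2 + 5w - 3) + 675 = w^3 - 6w^2 + 5w + 672 = (w + 7)(w^2 - 13w + 96).
So |(w^3 - 6w^2 + 5w - 3) + 675| = |w + 7|·|w^2 - 13w + 96|.
Require δ ≤ 1. Then |w + 7| < 1 gives |w| < 8, and by the triangle inequality |w^2 - 13w + 96| ≤ 8^2 + 13·8 + 96 = 264.
Hence |(w^3 - 6w^2 + 5w - 3) + 675| ≤ 264|w + 7| < ε provided |w + 7| < ε/264.
Choosing δ = min(1, ε/264) ensures both conditions, hence |(w^3 - 6w^2 + 5w - 3) + 675| < ε.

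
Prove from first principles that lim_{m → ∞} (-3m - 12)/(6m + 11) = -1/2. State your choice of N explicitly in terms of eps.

N = (13/12)/eps

Fix eps > 0. For m ≥ 1, |(-3m - 12)/(6m + 11) + 1/2| = |-39|/(6(6m + 11)) = 39/(6(6m + 11)).
Since 6m + 11 ≥ 6m for m ≥ 1, this is ≤ 39/(6·6m) = (13/12)/m.
So |(-3m - 12)/(6m + 11) + 1/2| < eps whenever m > (13/12)/eps.
Take N = (13/12)/eps. If m > N then |(-3m - 12)/(6m + 11) + 1/2| ≤ (13/12)/m < eps.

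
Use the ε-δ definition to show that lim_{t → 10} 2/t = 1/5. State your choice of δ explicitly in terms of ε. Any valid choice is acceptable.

δ = min(5, 25ε)

Fix ε > 0. We seek δ > 0 such that 0 < |t − 10| < δ implies |2/t − (1/5)| < ε.
|2/t − (1/5)| = 2·|10 − t|/(10·|t|) = 2|t − 10|/(10|t|).
Restrict δ ≤ 5. Then |t − 10| < 5 gives |t| > 5, so 10|t| > 50.
Then |2/t − (1/5)| < 2|t − 10|/50, which is < ε when |t − 10| < 25ε.
Take δ = min(5, 25ε). Then 0 < |t − 10| < δ gives both |t − 10| < 5 and |t − 10| < 25ε, so |2/t − (1/5)| < ε.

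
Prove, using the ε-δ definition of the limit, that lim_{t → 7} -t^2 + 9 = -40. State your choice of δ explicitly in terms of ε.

Suppose ε > 0. We want δ > 0 such that 0 < |t − 7| < δ implies |(-t^2 + 9) + 40| < ε.
(-t^2 + 9) + 40 = -t^2 + 49 = (t − 7)(-t - 7).
So |(-t^2 + 9) + 40| = |t − 7|·|-t - 7|.
Assume first that |t − 7| < 1, so |t| < 8. Then |-t - 7| ≤ 8 + 7 = 15.
Hence |(-t^2 + 9) + 40| ≤ 15|t − 7| < ε provided |t − 7| < ε/15.
Take δ = min(1, ε/15). Then 0 < |t − 7| < δ gives both |t − 7| < 1 and |t − 7| < ε/15, so |(-t^2 + 9) + 40| < ε.

δ = min(1, ε/15)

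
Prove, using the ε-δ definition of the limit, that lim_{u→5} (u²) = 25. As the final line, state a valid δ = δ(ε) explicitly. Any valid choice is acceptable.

Fix ε > 0. We seek δ > 0 with 0 < |u − 5| < δ ⇒ |u² − 25| < ε.
Factor: u² − 25 = (u − 5)(u + 5), so |u² − 25| = |u − 5|·|u + 5|.
Impose δ ≤ 1 so that |u| < 6; then |u + 5| ≤ 11.
Hence |u² − 25| ≤ 11|u − 5|, which is < ε once |u − 5| < ε/11.
Take δ = min(1, ε/11). If 0 < |u − 5| < δ then both bounds hold and |u² − 25| ≤ 11|u − 5| < 11·(ε/11) = ε.

δ = min(1, ε/11)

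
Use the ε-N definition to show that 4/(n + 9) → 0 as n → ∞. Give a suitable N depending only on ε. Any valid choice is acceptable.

N = 4/ε

Let ε > 0 be given. For n ≥ 1, |4/(n + 9) − 0| = 4/(n + 9) ≤ 4/n.
We need 4/n < ε, i.e. n > 4/ε.
Take N = 4/ε. If n > N then |4/(n + 9)| ≤ 4/n < ε.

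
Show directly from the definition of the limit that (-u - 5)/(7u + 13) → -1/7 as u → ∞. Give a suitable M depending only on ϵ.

M = (22/49)/ϵ

Fix ϵ > 0. We seek M > 0 such that u > M implies |(-u - 5)/(7u + 13) + 1/7| < ϵ.
(-u - 5)/(7u + 13) + 1/7 = (7(-u - 5) − (-1)(7u + 13)) / (7(7u + 13)) = -22/(7(7u + 13)).
For u > 0 we have 7u + 13 > 7u, so |(-u - 5)/(7u + 13) + 1/7| = 22/(7(7u + 13)) < 22/(7·7u) = (22/49)/u.
Thus |(-u - 5)/(7u + 13) + 1/7| < ϵ whenever u > (22/49)/ϵ.
Take M = (22/49)/ϵ. If u > M then |(-u - 5)/(7u + 13) + 1/7| < (22/49)/u < ϵ.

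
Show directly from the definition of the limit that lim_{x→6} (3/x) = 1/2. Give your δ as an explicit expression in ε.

δ = min(3, 6ε)

Let ε > 0. We seek δ > 0 such that 0 < |x − 6| < δ implies |3/x − (1/2)| < ε.
|3/x − (1/2)| = 3·|6 − x|/(6·|x|) = 3|x − 6|/(6|x|).
Require δ ≤ 3 so that |x| > 6 − 3 = 3, hence 6|x| > 18.
Then |3/x − (1/2)| < 3|x − 6|/18, which is < ε when |x − 6| < 6ε.
Take δ = min(3, 6ε). Then 0 < |x − 6| < δ gives both |x − 6| < 3 and |x − 6| < 6ε, so |3/x − (1/2)| < ε.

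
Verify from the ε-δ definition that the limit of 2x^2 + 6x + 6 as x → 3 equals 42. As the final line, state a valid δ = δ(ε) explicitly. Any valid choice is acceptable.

Fix ε > 0. We want δ > 0 such that 0 < |x − 3| < δ implies |(2x^2 + 6x + 6) − 42| < ε.
(2x^2 + 6x + 6) − 42 = 2x^2 + 6x - 36 = (x − 3)(2x + 12).
So |(2x^2 + 6x + 6) − 42| = |x − 3|·|2x + 12|.
Assume first that |x − 3| < 2, so |x| < 5. Then |2x + 12| ≤ 2·5 + 12 = 22.
Hence |(2x^2 + 6x + 6) − 42| ≤ 22|x − 3| < ε provided |x − 3| < ε/22.
Choosing δ = min(2, ε/22) ensures both conditions, hence |(2x^2 + 6x + 6) − 42| < ε.

δ = min(2, ε/22)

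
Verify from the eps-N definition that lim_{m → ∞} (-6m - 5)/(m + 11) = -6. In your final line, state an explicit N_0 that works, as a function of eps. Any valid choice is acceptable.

Suppose eps > 0. For m ≥ 1, |(-6m - 5)/(m + 11) + 6| = |61|/((m + 11)) = 61/((m + 11)).
Since m + 11 ≥ m for m ≥ 1, this is ≤ 61/(m) = 61/m.
So |(-6m - 5)/(m + 11) + 6| < eps whenever m > 61/eps.
Take N_0 = 61/eps. If m > N_0 then |(-6m - 5)/(m + 11) + 6| ≤ 61/m < eps.

N_0 = 61/eps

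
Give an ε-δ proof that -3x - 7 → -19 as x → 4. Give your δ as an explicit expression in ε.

δ = ε/3

Suppose ε > 0. We need δ > 0 so that 0 < |x − 4| < δ implies |(-3x - 7) + 19| < ε.
|(-3x - 7) + 19| = |-3x + 12| = 3|x − 4|.
So 3|x − 4| < ε exactly when |x − 4| < ε/3.
Take δ = ε/3. If 0 < |x − 4| < δ then |(-3x - 7) + 19| = 3|x − 4| < 3·(ε/3) = ε.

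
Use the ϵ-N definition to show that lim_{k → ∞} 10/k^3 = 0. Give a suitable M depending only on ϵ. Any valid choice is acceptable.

Let ϵ > 0. For k ≥ 1, |10/k^3 − 0| = 10/k^3.
10/k^3 < ϵ ⇔ k^3 > 10/ϵ ⇔ k > (10/ϵ)^{1/3}.
Take M = (10/ϵ)^{1/3}. Then k > M implies 10/k^3 < ϵ.

M = (10/ϵ)^{1/3}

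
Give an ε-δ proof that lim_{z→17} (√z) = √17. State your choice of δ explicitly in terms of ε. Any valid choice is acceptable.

Let ε > 0. We want δ > 0 such that 0 < |z − 17| < δ implies |√z − √17| < ε.
Multiplying by the conjugate, |√z − √17| = |z − 17|/(√z + √17).
Restrict δ ≤ 17 so that |z − 17| < 17 forces z > 0, and then √z + √17 > √17.
Hence |√z − √17| < |z − 17|/√17, which is < ε once |z − 17| < √17·ε.
Take δ = min(17, √17·ε). If 0 < |z − 17| < δ then z > 0 and |√z − √17| < |z − 17|/√17 < ε.

δ = min(17, √17·ε)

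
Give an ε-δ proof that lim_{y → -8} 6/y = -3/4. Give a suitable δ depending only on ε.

Suppose ε > 0. We seek δ > 0 such that 0 < |y + 8| < δ implies |6/y + 3/4| < ε.
|6/y + 3/4| = 6·|-8 − y|/(8·|y|) = 6|y + 8|/(8|y|).
Require δ ≤ 4 so that |y| > 8 − 4 = 4, hence 8|y| > 32.
Then |6/y + 3/4| < 6|y + 8|/32, which is < ε when |y + 8| < (16/3)ε.
Take δ = min(4, (16/3)ε). Then 0 < |y + 8| < δ gives both |y + 8| < 4 and |y + 8| < (16/3)ε, so |6/y + 3/4| < ε.

δ = min(4, (16/3)ε)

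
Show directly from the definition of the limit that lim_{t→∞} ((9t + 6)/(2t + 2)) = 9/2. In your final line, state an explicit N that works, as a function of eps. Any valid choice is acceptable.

N = (3/2)/eps

Let eps > 0 be given. We seek N > 0 such that t > N implies |(9t + 6)/(2t + 2) − (9/2)| < eps.
(9t + 6)/(2t + 2) − (9/2) = (2(9t + 6) − 9(2t + 2)) / (2(2t + 2)) = -6/(2(2t + 2)).
For t > 0 we have 2t + 2 > 2t, so |(9t + 6)/(2t + 2) − (9/2)| = 6/(2(2t + 2)) < 6/(2·2t) = (3/2)/t.
Thus |(9t + 6)/(2t + 2) − (9/2)| < eps whenever t > (3/2)/eps.
Take N = (3/2)/eps. If t > N then |(9t + 6)/(2t + 2) − (9/2)| < (3/2)/t < eps.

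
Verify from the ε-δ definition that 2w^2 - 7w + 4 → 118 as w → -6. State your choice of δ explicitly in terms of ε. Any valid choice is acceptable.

Fix ε > 0. We want δ > 0 such that 0 < |w + 6| < δ implies |(2w^2 - 7w + 4) − 118| < ε.
(2w^2 - 7w + 4) − 118 = 2w^2 - 7w - 114 = (w + 6)(2w - 19).
So |(2w^2 - 7w + 4) − 118| = |w + 6|·|2w - 19|.
Require δ ≤ 1. Then |w + 6| < 1 gives |w| < 7, and by the triangle inequality |2w - 19| ≤ 2·7 + 19 = 33.
Hence |(2w^2 - 7w + 4) − 118| ≤ 33|w + 6| < ε provided |w + 6| < ε/33.
Take δ = min(1, ε/33). Then 0 < |w + 6| < δ gives both |w + 6| < 1 and |w + 6| < ε/33, so |(2w^2 - 7w + 4) − 118| < ε.

δ = min(1, ε/33)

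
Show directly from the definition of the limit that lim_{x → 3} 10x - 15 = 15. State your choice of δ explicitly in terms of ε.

Fix ε > 0. We need δ > 0 so that 0 < |x − 3| < δ implies |(10x - 15) − 15| < ε.
|(10x - 15) − 15| = |10x - 30| = 10|x − 3|.
Thus it suffices that |x − 3| < ε/10.
Take δ = ε/10. If 0 < |x − 3| < δ then |(10x - 15) − 15| = 10|x − 3| < 10·(ε/10) = ε.

δ = ε/10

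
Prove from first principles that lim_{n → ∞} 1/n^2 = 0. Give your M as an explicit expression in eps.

M = (1/eps)^{1/2}

Suppose eps > 0. For n ≥ 1, |1/n^2 − 0| = 1/n^2.
1/n^2 < eps ⇔ n^2 > 1/eps ⇔ n > (1/eps)^{1/2}.
Take M = (1/eps)^{1/2}. Then n > M implies 1/n^2 < eps.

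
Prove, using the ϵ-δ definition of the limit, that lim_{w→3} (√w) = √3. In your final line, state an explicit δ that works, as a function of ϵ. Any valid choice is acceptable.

Let ϵ > 0. We want δ > 0 such that 0 < |w − 3| < δ implies |√w − √3| < ϵ.
Rationalise: √w − √3 = (w − 3)/(√w + √3), so |√w − √3| = |w − 3|/(√w + √3).
Restrict δ ≤ 3 so that |w − 3| < 3 forces w > 0, and then √w + √3 > √3.
Hence |√w − √3| < |w − 3|/√3, which is < ϵ once |w − 3| < √3·ϵ.
Take δ = min(3, √3·ϵ). If 0 < |w − 3| < δ then w > 0 and |√w − √3| < |w − 3|/√3 < ϵ.

δ = min(3, √3·ϵ)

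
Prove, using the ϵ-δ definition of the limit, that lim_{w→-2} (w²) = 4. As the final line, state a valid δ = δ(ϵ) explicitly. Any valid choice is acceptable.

δ = min(1, ϵ/5)

Let ϵ > 0. We seek δ > 0 with 0 < |w + 2| < δ ⇒ |w² − 4| < ϵ.
Factor: w² − 4 = (w + 2)(w - 2), so |w² − 4| = |w + 2|·|w - 2|.
Restrict δ ≤ 1. Then |w + 2| < 1 gives |w| < 3, so by the triangle inequality |w - 2| ≤ 3 + 2 = 5.
Hence |w² − 4| ≤ 5|w + 2|, which is < ϵ once |w + 2| < ϵ/5.
Take δ = min(1, ϵ/5). If 0 < |w + 2| < δ then both bounds hold and |w² − 4| ≤ 5|w + 2| < 5·(ϵ/5) = ϵ.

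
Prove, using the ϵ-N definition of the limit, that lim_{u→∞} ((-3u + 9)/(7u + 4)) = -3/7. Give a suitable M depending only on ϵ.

M = (75/49)/ϵ

Fix ϵ > 0. We seek M > 0 such that u > M implies |(-3u + 9)/(7u + 4) + 3/7| < ϵ.
(-3u + 9)/(7u + 4) + 3/7 = (7(-3u + 9) − (-3)(7u + 4)) / (7(7u + 4)) = 75/(7(7u + 4)).
For u > 0 we have 7u + 4 > 7u, so |(-3u + 9)/(7u + 4) + 3/7| = 75/(7(7u + 4)) < 75/(7·7u) = (75/49)/u.
Thus |(-3u + 9)/(7u + 4) + 3/7| < ϵ whenever u > (75/49)/ϵ.
Take M = (75/49)/ϵ. If u > M then |(-3u + 9)/(7u + 4) + 3/7| < (75/49)/u < ϵ.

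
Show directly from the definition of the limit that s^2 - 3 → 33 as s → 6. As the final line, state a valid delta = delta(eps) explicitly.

Fix eps > 0. We want delta > 0 such that 0 < |s − 6| < delta implies |(s^2 - 3) − 33| < eps.
(s^2 - 3) − 33 = s^2 - 36 = (s − 6)(s + 6).
So |(s^2 - 3) − 33| = |s − 6|·|s + 6|.
Require delta ≤ 1. Then |s − 6| < 1 gives |s| < 7, and by the triangle inequality |s + 6| ≤ 7 + 6 = 13.
Hence |(s^2 - 3) − 33| ≤ 13|s − 6| < eps provided |s − 6| < eps/13.
Choosing delta = min(1, eps/13) ensures both conditions, hence |(s^2 - 3) − 33| < eps.

delta = min(1, eps/13)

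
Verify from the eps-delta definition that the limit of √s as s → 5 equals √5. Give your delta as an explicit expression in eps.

Suppose eps > 0. We want delta > 0 such that 0 < |s − 5| < delta implies |√s − √5| < eps.
Rationalise: √s − √5 = (s − 5)/(√s + √5), so |√s − √5| = |s − 5|/(√s + √5).
Restrict delta ≤ 5 so that |s − 5| < 5 forces s > 0, and then √s + √5 > √5.
Hence |√s − √5| < |s − 5|/√5, which is < eps once |s − 5| < √5·eps.
Take delta = min(5, √5·eps). If 0 < |s − 5| < delta then s > 0 and |√s − √5| < |s − 5|/√5 < eps.

delta = min(5, √5·eps)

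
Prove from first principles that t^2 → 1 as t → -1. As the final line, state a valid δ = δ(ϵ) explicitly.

Fix ϵ > 0. We seek δ > 0 with 0 < |t + 1| < δ ⇒ |t^2 − 1| < ϵ.
Factor: t^2 − 1 = (t + 1)(t - 1), so |t^2 − 1| = |t + 1|·|t - 1|.
Impose δ ≤ 1 so that |t| < 2; then |t - 1| ≤ 3.
Hence |t^2 − 1| ≤ 3|t + 1|, which is < ϵ once |t + 1| < ϵ/3.
Take δ = min(1, ϵ/3). If 0 < |t + 1| < δ then both bounds hold and |t^2 − 1| ≤ 3|t + 1| < 3·(ϵ/3) = ϵ.

δ = min(1, ϵ/3)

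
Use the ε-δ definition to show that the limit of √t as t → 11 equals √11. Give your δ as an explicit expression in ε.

δ = min(11, √11·ε)

Let ε > 0 be given. We want δ > 0 such that 0 < |t − 11| < δ implies |√t − √11| < ε.
Multiplying by the conjugate, |√t − √11| = |t − 11|/(√t + √11).
Restrict δ ≤ 11 so that |t − 11| < 11 forces t > 0, and then √t + √11 > √11.
Hence |√t − √11| < |t − 11|/√11, which is < ε once |t − 11| < √11·ε.
Take δ = min(11, √11·ε). If 0 < |t − 11| < δ then t > 0 and |√t − √11| < |t − 11|/√11 < ε.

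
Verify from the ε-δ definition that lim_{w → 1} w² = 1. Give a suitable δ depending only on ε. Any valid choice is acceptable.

δ = min(2, ε/4)

Fix ε > 0. We seek δ > 0 with 0 < |w − 1| < δ ⇒ |w² − 1| < ε.
Factor: w² − 1 = (w − 1)(w + 1), so |w² − 1| = |w − 1|·|w + 1|.
Restrict δ ≤ 2. Then |w − 1| < 2 gives |w| < 3, so by the triangle inequality |w + 1| ≤ 3 + 1 = 4.
Hence |w² − 1| ≤ 4|w − 1|, which is < ε once |w − 1| < ε/4.
Take δ = min(2, ε/4). If 0 < |w − 1| < δ then both bounds hold and |w² − 1| ≤ 4|w − 1| < 4·(ε/4) = ε.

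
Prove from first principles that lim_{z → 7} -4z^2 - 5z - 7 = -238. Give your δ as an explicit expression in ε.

δ = min(1, ε/65)

Suppose ε > 0. We want δ > 0 such that 0 < |z − 7| < δ implies |(-4z^2 - 5z - 7) + 238| < ε.
(-4z^2 - 5z - 7) + 238 = -4z^2 - 5z + 231 = (z − 7)(-4z - 33).
So |(-4z^2 - 5z - 7) + 238| = |z − 7|·|-4z - 33|.
Assume first that |z − 7| < 1, so |z| < 8. Then |-4z - 33| ≤ 4·8 + 33 = 65.
Hence |(-4z^2 - 5z - 7) + 238| ≤ 65|z − 7| < ε provided |z − 7| < ε/65.
Choosing δ = min(1, ε/65) ensures both conditions, hence |(-4z^2 - 5z - 7) + 238| < ε.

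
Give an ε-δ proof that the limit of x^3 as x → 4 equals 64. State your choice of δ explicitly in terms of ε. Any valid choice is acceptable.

δ = min(1, ε/61)

Let ε > 0 be given. We seek δ > 0 with 0 < |x − 4| < δ ⇒ |x^3 − 64| < ε.
Factor: x^3 − 64 = (x − 4)(x^2 + 4x + 16), so |x^3 − 64| = |x − 4|·|x^2 + 4x + 16|.
Impose δ ≤ 1 so that |x| < 5; then |x^2 + 4x + 16| ≤ 61.
Hence |x^3 − 64| ≤ 61|x − 4|, which is < ε once |x − 4| < ε/61.
Take δ = min(1, ε/61). If 0 < |x − 4| < δ then both bounds hold and |x^3 − 64| ≤ 61|x − 4| < 61·(ε/61) = ε.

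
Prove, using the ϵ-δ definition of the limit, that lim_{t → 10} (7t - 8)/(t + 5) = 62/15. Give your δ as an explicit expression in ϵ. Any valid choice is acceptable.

Suppose ϵ > 0. We want δ > 0 with 0 < |t − 10| < δ ⇒ |(7t - 8)/(t + 5) − (62/15)| < ϵ.
Combining over a common denominator, (7t - 8)/(t + 5) − (62/15) = [(7t - 8)·15 − 62·(t + 5)] / [15·(t + 5)] = 43(t − 10) / (15(t + 5)).
So |(7t - 8)/(t + 5) − (62/15)| = 43|t − 10| / (15·|t + 5|).
Require δ ≤ 15/2, so |t + 5| ≥ |15| − |t − 10| > 15 − 15/2 = 15/2.
Hence |(7t - 8)/(t + 5) − (62/15)| < 43|t − 10|/(15·(15/2)) = (86/225)|t − 10|, which is < ϵ once |t − 10| < (225/86)ϵ.
Take δ = min(15/2, (225/86)ϵ). Then 0 < |t − 10| < δ forces both bounds, so |(7t - 8)/(t + 5) − (62/15)| < ϵ.

δ = min(15/2, (225/86)ϵ)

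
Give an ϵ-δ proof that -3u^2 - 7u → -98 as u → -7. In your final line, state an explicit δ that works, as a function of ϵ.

δ = min(1, ϵ/38)

Let ϵ > 0 be given. We want δ > 0 such that 0 < |u + 7| < δ implies |(-3u^2 - 7u) + 98| < ϵ.
(-3u^2 - 7u) + 98 = -3u^2 - 7u + 98 = (u + 7)(-3u + 14).
So |(-3u^2 - 7u) + 98| = |u + 7|·|-3u + 14|.
Require δ ≤ 1. Then |u + 7| < 1 gives |u| < 8, and by the triangle inequality |-3u + 14| ≤ 3·8 + 14 = 38.
Hence |(-3u^2 - 7u) + 98| ≤ 38|u + 7| < ϵ provided |u + 7| < ϵ/38.
Choosing δ = min(1, ϵ/38) ensures both conditions, hence |(-3u^2 - 7u) + 98| < ϵ.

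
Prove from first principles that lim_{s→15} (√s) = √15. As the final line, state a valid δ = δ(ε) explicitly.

δ = min(15, √15·ε)

Let ε > 0. We want δ > 0 such that 0 < |s − 15| < δ implies |√s − √15| < ε.
Rationalise: √s − √15 = (s − 15)/(√s + √15), so |√s − √15| = |s − 15|/(√s + √15).
Restrict δ ≤ 15 so that |s − 15| < 15 forces s > 0, and then √s + √15 > √15.
Hence |√s − √15| < |s − 15|/√15, which is < ε once |s − 15| < √15·ε.
Take δ = min(15, √15·ε). If 0 < |s − 15| < δ then s > 0 and |√s − √15| < |s − 15|/√15 < ε.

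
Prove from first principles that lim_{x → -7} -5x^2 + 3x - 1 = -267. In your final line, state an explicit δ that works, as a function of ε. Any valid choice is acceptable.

δ = min(1, ε/78)

Let ε > 0 be given. We want δ > 0 such that 0 < |x + 7| < δ implies |(-5x^2 + 3x - 1) + 267| < ε.
(-5x^2 + 3x - 1) + 267 = -5x^2 + 3x + 266 = (x + 7)(-5x + 38).
So |(-5x^2 + 3x - 1) + 267| = |x + 7|·|-5x + 38|.
Assume first that |x + 7| < 1, so |x| < 8. Then |-5x + 38| ≤ 5·8 + 38 = 78.
Hence |(-5x^2 + 3x - 1) + 267| ≤ 78|x + 7| < ε provided |x + 7| < ε/78.
Choosing δ = min(1, ε/78) ensures both conditions, hence |(-5x^2 + 3x - 1) + 267| < ε.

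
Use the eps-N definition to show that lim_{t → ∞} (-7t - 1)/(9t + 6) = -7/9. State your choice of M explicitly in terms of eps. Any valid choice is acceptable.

M = (11/27)/eps

Let eps > 0. We seek M > 0 such that t > M implies |(-7t - 1)/(9t + 6) + 7/9| < eps.
(-7t - 1)/(9t + 6) + 7/9 = (9(-7t - 1) − (-7)(9t + 6)) / (9(9t + 6)) = 33/(9(9t + 6)).
For t > 0 we have 9t + 6 > 9t, so |(-7t - 1)/(9t + 6) + 7/9| = 33/(9(9t + 6)) < 33/(9·9t) = (11/27)/t.
Thus |(-7t - 1)/(9t + 6) + 7/9| < eps whenever t > (11/27)/eps.
Take M = (11/27)/eps. If t > M then |(-7t - 1)/(9t + 6) + 7/9| < (11/27)/t < eps.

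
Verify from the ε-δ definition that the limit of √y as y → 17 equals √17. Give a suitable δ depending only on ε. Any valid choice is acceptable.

Let ε > 0 be given. We want δ > 0 such that 0 < |y − 17| < δ implies |√y − √17| < ε.
Multiplying by the conjugate, |√y − √17| = |y − 17|/(√y + √17).
Restrict δ ≤ 17 so that |y − 17| < 17 forces y > 0, and then √y + √17 > √17.
Hence |√y − √17| < |y − 17|/√17, which is < ε once |y − 17| < √17·ε.
Take δ = min(17, √17·ε). If 0 < |y − 17| < δ then y > 0 and |√y − √17| < |y − 17|/√17 < ε.

δ = min(17, √17·ε)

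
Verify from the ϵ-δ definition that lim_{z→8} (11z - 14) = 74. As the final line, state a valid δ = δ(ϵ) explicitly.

Suppose ϵ > 0. We need δ > 0 so that 0 < |z − 8| < δ implies |(11z - 14) − 74| < ϵ.
|(11z - 14) − 74| = |11z - 88| = 11|z − 8|.
Thus it suffices that |z − 8| < ϵ/11.
Choosing δ = ϵ/11 gives |(11z - 14) − 74| = 11|z − 8| < ϵ whenever |z − 8| < δ.

δ = ϵ/11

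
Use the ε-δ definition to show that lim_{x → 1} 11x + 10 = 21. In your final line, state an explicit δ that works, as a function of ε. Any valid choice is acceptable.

Fix ε > 0. We need δ > 0 so that 0 < |x − 1| < δ implies |(11x + 10) − 21| < ε.
Since (11x + 10) − 21 = 11(x − 1), we have |(11x + 10) − 21| = 11|x − 1|.
So 11|x − 1| < ε exactly when |x − 1| < ε/11.
Choosing δ = ε/11 gives |(11x + 10) − 21| = 11|x − 1| < ε whenever |x − 1| < δ.

δ = ε/11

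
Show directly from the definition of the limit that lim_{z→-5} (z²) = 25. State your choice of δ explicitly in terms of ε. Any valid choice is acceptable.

Let ε > 0. We seek δ > 0 with 0 < |z + 5| < δ ⇒ |z² − 25| < ε.
Factor: z² − 25 = (z + 5)(z - 5), so |z² − 25| = |z + 5|·|z - 5|.
Restrict δ ≤ 1. Then |z + 5| < 1 gives |z| < 6, so by the triangle inequality |z - 5| ≤ 6 + 5 = 11.
Hence |z² − 25| ≤ 11|z + 5|, which is < ε once |z + 5| < ε/11.
Take δ = min(1, ε/11). If 0 < |z + 5| < δ then both bounds hold and |z² − 25| ≤ 11|z + 5| < 11·(ε/11) = ε.

δ = min(1, ε/11)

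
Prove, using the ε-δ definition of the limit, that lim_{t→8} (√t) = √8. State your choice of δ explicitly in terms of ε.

Suppose ε > 0. We want δ > 0 such that 0 < |t − 8| < δ implies |√t − √8| < ε.
Rationalise: √t − √8 = (t − 8)/(√t + √8), so |√t − √8| = |t − 8|/(√t + √8).
Restrict δ ≤ 8 so that |t − 8| < 8 forces t > 0, and then √t + √8 > √8.
Hence |√t − √8| < |t − 8|/√8, which is < ε once |t − 8| < √8·ε.
Take δ = min(8, √8·ε). If 0 < |t − 8| < δ then t > 0 and |√t − √8| < |t − 8|/√8 < ε.

δ = min(8, √8·ε)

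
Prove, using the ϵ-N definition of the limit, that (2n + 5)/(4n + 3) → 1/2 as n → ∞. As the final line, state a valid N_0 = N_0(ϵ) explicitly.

N_0 = (7/8)/ϵ

Let ϵ > 0 be given. For n ≥ 1, |(2n + 5)/(4n + 3) − (1/2)| = |14|/(4(4n + 3)) = 14/(4(4n + 3)).
Since 4n + 3 ≥ 4n for n ≥ 1, this is ≤ 14/(4·4n) = (7/8)/n.
So |(2n + 5)/(4n + 3) − (1/2)| < ϵ whenever n > (7/8)/ϵ.
Take N_0 = (7/8)/ϵ. If n > N_0 then |(2n + 5)/(4n + 3) − (1/2)| ≤ (7/8)/n < ϵ.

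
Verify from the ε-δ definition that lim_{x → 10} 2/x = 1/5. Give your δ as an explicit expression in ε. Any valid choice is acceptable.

δ = min(5, 25ε)

Let ε > 0. We seek δ > 0 such that 0 < |x − 10| < δ implies |2/x − (1/5)| < ε.
|2/x − (1/5)| = 2·|10 − x|/(10·|x|) = 2|x − 10|/(10|x|).
Restrict δ ≤ 5. Then |x − 10| < 5 gives |x| > 5, so 10|x| > 50.
Then |2/x − (1/5)| < 2|x − 10|/50, which is < ε when |x − 10| < 25ε.
Take δ = min(5, 25ε). Then 0 < |x − 10| < δ gives both |x − 10| < 5 and |x − 10| < 25ε, so |2/x − (1/5)| < ε.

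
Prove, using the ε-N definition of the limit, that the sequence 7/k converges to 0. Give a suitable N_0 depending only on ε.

N_0 = 7/ε

Fix ε > 0. For k ≥ 1, |7/k − 0| = 7/(k) ≤ 7/k.
We need 7/k < ε, i.e. k > 7/ε.
Take N_0 = 7/ε. If k > N_0 then |7/k| ≤ 7/k < ε.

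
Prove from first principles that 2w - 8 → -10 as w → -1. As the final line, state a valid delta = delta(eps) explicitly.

Fix eps > 0. We need delta > 0 so that 0 < |w + 1| < delta implies |(2w - 8) + 10| < eps.
Since (2w - 8) + 10 = 2(w + 1), we have |(2w - 8) + 10| = 2|w + 1|.
So 2|w + 1| < eps exactly when |w + 1| < eps/2.
Choosing delta = eps/2 gives |(2w - 8) + 10| = 2|w + 1| < eps whenever |w + 1| < delta.

delta = eps/2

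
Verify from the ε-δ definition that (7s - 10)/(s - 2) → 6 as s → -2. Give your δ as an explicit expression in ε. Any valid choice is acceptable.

Let ε > 0 be given. We want δ > 0 with 0 < |s + 2| < δ ⇒ |(7s - 10)/(s - 2) − 6| < ε.
Combining over a common denominator, (7s - 10)/(s - 2) − 6 = [(7s - 10)·(-4) − (-24)·(s - 2)] / [(-4)·(s - 2)] = -4(s + 2) / ((-4)(s - 2)).
So |(7s - 10)/(s - 2) − 6| = 4|s + 2| / (4·|s − 2|).
Restrict δ ≤ 2. Then |s + 2| < 2 gives |s − 2| = |(s + 2) + (-4)| ≥ 4 − 2 = 2.
Hence |(7s - 10)/(s - 2) − 6| < 4|s + 2|/(4·2) = (1/2)|s + 2|, which is < ε once |s + 2| < 2ε.
Take δ = min(2, 2ε). Then 0 < |s + 2| < δ forces both bounds, so |(7s - 10)/(s - 2) − 6| < ε.

δ = min(2, 2ε)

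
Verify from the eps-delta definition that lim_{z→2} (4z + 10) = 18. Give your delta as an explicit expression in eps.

delta = eps/4

Let eps > 0 be given. We need delta > 0 so that 0 < |z − 2| < delta implies |(4z + 10) − 18| < eps.
Since (4z + 10) − 18 = 4(z − 2), we have |(4z + 10) − 18| = 4|z − 2|.
Thus it suffices that |z − 2| < eps/4.
Take delta = eps/4. If 0 < |z − 2| < delta then |(4z + 10) − 18| = 4|z − 2| < 4·(eps/4) = eps.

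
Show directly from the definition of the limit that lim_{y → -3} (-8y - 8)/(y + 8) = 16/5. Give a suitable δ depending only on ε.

δ = min(5/2, (25/112)ε)

Let ε > 0. We want δ > 0 with 0 < |y + 3| < δ ⇒ |(-8y - 8)/(y + 8) − (16/5)| < ε.
Combining over a common denominator, (-8y - 8)/(y + 8) − (16/5) = [(-8y - 8)·5 − 16·(y + 8)] / [5·(y + 8)] = -56(y + 3) / (5(y + 8)).
So |(-8y - 8)/(y + 8) − (16/5)| = 56|y + 3| / (5·|y + 8|).
Require δ ≤ 5/2, so |y + 8| ≥ |5| − |y + 3| > 5 − 5/2 = 5/2.
Hence |(-8y - 8)/(y + 8) − (16/5)| < 56|y + 3|/(5·(5/2)) = (112/25)|y + 3|, which is < ε once |y + 3| < (25/112)ε.
Take δ = min(5/2, (25/112)ε). Then 0 < |y + 3| < δ forces both bounds, so |(-8y - 8)/(y + 8) − (16/5)| < ε.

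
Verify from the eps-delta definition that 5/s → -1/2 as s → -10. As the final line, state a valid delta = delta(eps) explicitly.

Let eps > 0. We seek delta > 0 such that 0 < |s + 10| < delta implies |5/s + 1/2| < eps.
|5/s + 1/2| = 5·|-10 − s|/(10·|s|) = 5|s + 10|/(10|s|).
Require delta ≤ 5 so that |s| > 10 − 5 = 5, hence 10|s| > 50.
Then |5/s + 1/2| < 5|s + 10|/50, which is < eps when |s + 10| < 10eps.
Take delta = min(5, 10eps). Then 0 < |s + 10| < delta gives both |s + 10| < 5 and |s + 10| < 10eps, so |5/s + 1/2| < eps.

delta = min(5, 10eps)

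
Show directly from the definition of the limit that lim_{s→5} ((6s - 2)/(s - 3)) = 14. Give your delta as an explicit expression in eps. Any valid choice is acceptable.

delta = min(1, (1/8)eps)

Fix eps > 0. We want delta > 0 with 0 < |s − 5| < delta ⇒ |(6s - 2)/(s - 3) − 14| < eps.
Combining over a common denominator, (6s - 2)/(s - 3) − 14 = [(6s - 2)·2 − 28·(s - 3)] / [2·(s - 3)] = -16(s − 5) / (2(s - 3)).
So |(6s - 2)/(s - 3) − 14| = 16|s − 5| / (2·|s − 3|).
Require delta ≤ 1, so |s − 3| ≥ |2| − |s − 5| > 2 − 1 = 1.
Hence |(6s - 2)/(s - 3) − 14| < 16|s − 5|/(2·1) = 8|s − 5|, which is < eps once |s − 5| < (1/8)eps.
Take delta = min(1, (1/8)eps). Then 0 < |s − 5| < delta forces both bounds, so |(6s - 2)/(s - 3) − 14| < eps.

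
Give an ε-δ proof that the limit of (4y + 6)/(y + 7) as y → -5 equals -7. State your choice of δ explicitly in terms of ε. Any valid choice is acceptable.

δ = min(1, (1/11)ε)

Suppose ε > 0. We want δ > 0 with 0 < |y + 5| < δ ⇒ |(4y + 6)/(y + 7) + 7| < ε.
Combining over a common denominator, (4y + 6)/(y + 7) + 7 = [(4y + 6)·2 − (-14)·(y + 7)] / [2·(y + 7)] = 22(y + 5) / (2(y + 7)).
So |(4y + 6)/(y + 7) + 7| = 22|y + 5| / (2·|y + 7|).
Restrict δ ≤ 1. Then |y + 5| < 1 gives |y + 7| = |(y + 5) + 2| ≥ 2 − 1 = 1.
Hence |(4y + 6)/(y + 7) + 7| < 22|y + 5|/(2·1) = 11|y + 5|, which is < ε once |y + 5| < (1/11)ε.
Take δ = min(1, (1/11)ε). Then 0 < |y + 5| < δ forces both bounds, so |(4y + 6)/(y + 7) + 7| < ε.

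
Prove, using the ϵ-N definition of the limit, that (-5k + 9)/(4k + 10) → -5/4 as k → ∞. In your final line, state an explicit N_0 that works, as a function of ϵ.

Let ϵ > 0. For k ≥ 1, |(-5k + 9)/(4k + 10) + 5/4| = |86|/(4(4k + 10)) = 86/(4(4k + 10)).
Since 4k + 10 ≥ 4k for k ≥ 1, this is ≤ 86/(4·4k) = (43/8)/k.
So |(-5k + 9)/(4k + 10) + 5/4| < ϵ whenever k > (43/8)/ϵ.
Take N_0 = (43/8)/ϵ. If k > N_0 then |(-5k + 9)/(4k + 10) + 5/4| ≤ (43/8)/k < ϵ.

N_0 = (43/8)/ϵ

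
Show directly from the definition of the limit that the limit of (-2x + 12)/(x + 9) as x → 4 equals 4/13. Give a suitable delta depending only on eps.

delta = min(13/2, (169/60)eps)

Let eps > 0. We want delta > 0 with 0 < |x − 4| < delta ⇒ |(-2x + 12)/(x + 9) − (4/13)| < eps.
Combining over a common denominator, (-2x + 12)/(x + 9) − (4/13) = [(-2x + 12)·13 − 4·(x + 9)] / [13·(x + 9)] = -30(x − 4) / (13(x + 9)).
So |(-2x + 12)/(x + 9) − (4/13)| = 30|x − 4| / (13·|x + 9|).
Restrict delta ≤ 13/2. Then |x − 4| < 13/2 gives |x + 9| = |(x − 4) + 13| ≥ 13 − 13/2 = 13/2.
Hence |(-2x + 12)/(x + 9) − (4/13)| < 30|x − 4|/(13·(13/2)) = (60/169)|x − 4|, which is < eps once |x − 4| < (169/60)eps.
Take delta = min(13/2, (169/60)eps). Then 0 < |x − 4| < delta forces both bounds, so |(-2x + 12)/(x + 9) − (4/13)| < eps.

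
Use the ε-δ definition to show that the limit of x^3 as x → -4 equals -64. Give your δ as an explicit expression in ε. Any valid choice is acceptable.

Suppose ε > 0. We seek δ > 0 with 0 < |x + 4| < δ ⇒ |x^3 + 64| < ε.
Factor: x^3 + 64 = (x + 4)(x^2 - 4x + 16), so |x^3 + 64| = |x + 4|·|x^2 - 4x + 16|.
Restrict δ ≤ 2. Then |x + 4| < 2 gives |x| < 6, so by the triangle inequality |x^2 - 4x + 16| ≤ 6^2 + 4·6 + 16 = 76.
Hence |x^3 + 64| ≤ 76|x + 4|, which is < ε once |x + 4| < ε/76.
Take δ = min(2, ε/76). If 0 < |x + 4| < δ then both bounds hold and |x^3 + 64| ≤ 76|x + 4| < 76·(ε/76) = ε.

δ = min(2, ε/76)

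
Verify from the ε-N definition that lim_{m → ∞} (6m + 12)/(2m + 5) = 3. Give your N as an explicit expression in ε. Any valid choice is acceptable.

N = (3/2)/ε

Let ε > 0 be given. For m ≥ 1, |(6m + 12)/(2m + 5) − 3| = |-6|/(2(2m + 5)) = 6/(2(2m + 5)).
Since 2m + 5 ≥ 2m for m ≥ 1, this is ≤ 6/(2·2m) = (3/2)/m.
So |(6m + 12)/(2m + 5) − 3| < ε whenever m > (3/2)/ε.
Take N = (3/2)/ε. If m > N then |(6m + 12)/(2m + 5) − 3| ≤ (3/2)/m < ε.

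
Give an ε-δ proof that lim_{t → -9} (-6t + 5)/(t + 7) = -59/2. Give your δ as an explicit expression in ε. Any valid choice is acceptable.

Let ε > 0 be given. We want δ > 0 with 0 < |t + 9| < δ ⇒ |(-6t + 5)/(t + 7) + 59/2| < ε.
Combining over a common denominator, (-6t + 5)/(t + 7) + 59/2 = [(-6t + 5)·(-2) − 59·(t + 7)] / [(-2)·(t + 7)] = -47(t + 9) / ((-2)(t + 7)).
So |(-6t + 5)/(t + 7) + 59/2| = 47|t + 9| / (2·|t + 7|).
Restrict δ ≤ 1. Then |t + 9| < 1 gives |t + 7| = |(t + 9) + (-2)| ≥ 2 − 1 = 1.
Hence |(-6t + 5)/(t + 7) + 59/2| < 47|t + 9|/(2·1) = (47/2)|t + 9|, which is < ε once |t + 9| < (2/47)ε.
Take δ = min(1, (2/47)ε). Then 0 < |t + 9| < δ forces both bounds, so |(-6t + 5)/(t + 7) + 59/2| < ε.

δ = min(1, (2/47)ε)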